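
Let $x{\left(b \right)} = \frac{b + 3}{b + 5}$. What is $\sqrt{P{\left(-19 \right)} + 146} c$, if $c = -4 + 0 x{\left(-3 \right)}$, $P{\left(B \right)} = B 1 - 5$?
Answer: $- 4 \sqrt{122} \approx -44.181$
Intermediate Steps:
$x{\left(b \right)} = \frac{3 + b}{5 + b}$
$P{\left(B \right)} = -5 + B$ ($P{\left(B \right)} = B - 5 = -5 + B$)
$c = -4$ ($c = -4 + 0 \frac{3 - 3}{5 - 3} = -4 + 0 \cdot \frac{1}{2} \cdot 0 = -4 + 0 \cdot 0 = -4 + 0 = -4$)
$\sqrt{P{\left(-19 \right)} + 146} c = \sqrt{\left(-5 - 19\right) + 146} \left(-4\right) = \sqrt{-24 + 146} \left(-4\right) = \sqrt{122} \left(-4\right) = - 4 \sqrt{122}$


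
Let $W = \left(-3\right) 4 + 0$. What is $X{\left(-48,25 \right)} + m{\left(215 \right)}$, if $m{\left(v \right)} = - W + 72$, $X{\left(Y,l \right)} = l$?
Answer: $109$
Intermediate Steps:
$W = -12$ ($W = -12 + 0 = -12$)
$m{\left(v \right)} = 84$ ($m{\left(v \right)} = \left(-1\right) \left(-12\right) + 72 = 12 + 72 = 84$)
$X{\left(-48,25 \right)} + m{\left(215 \right)} = 25 + 84 = 109$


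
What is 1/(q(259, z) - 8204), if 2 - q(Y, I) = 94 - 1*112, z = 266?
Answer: -1/8184 ≈ -0.00012219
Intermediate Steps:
q(Y, I) = 20 (q(Y, I) = 2 - (94 - 1*112) = 2 - (94 - 112) = 2 - 1*(-18) = 2 + 18 = 20)
1/(q(259, z) - 8204) = 1/(20 - 8204) = 1/(-8184) = -1/8184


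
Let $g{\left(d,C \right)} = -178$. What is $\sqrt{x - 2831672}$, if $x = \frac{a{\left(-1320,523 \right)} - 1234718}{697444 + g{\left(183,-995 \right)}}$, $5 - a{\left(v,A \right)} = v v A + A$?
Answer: $\frac{i \sqrt{38259394466992778}}{116211} \approx 1683.1 i$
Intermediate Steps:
$a{\left(v,A \right)} = 5 - A - A v^{2}$ ($a{\left(v,A \right)} = 5 - \left(v v A + A\right) = 5 - \left(v^{2} A + A\right) = 5 - \left(A v^{2} + A\right) = 5 - \left(A + A v^{2}\right) = 5 - A - A v^{2}$)
$x = - \frac{456255218}{348633}$ ($x = \frac{\left(5 - 523 - 523 \left(-1320\right)^{2}\right) - 1234718}{697444 - 178} = \frac{\left(5 - 523 - 523 \cdot 1742400\right) - 1234718}{697266} = \left(\left(5 - 523 - 911275200\right) - 1234718\right) \frac{1}{697266} = \left(-911275718 - 1234718\right) \frac{1}{697266} = \left(-912510436\right) \frac{1}{697266} = - \frac{456255218}{348633} \approx -1308.7$)
$\sqrt{x - 2831672} = \sqrt{- \frac{456255218}{348633} - 2831672} = \sqrt{- \frac{987670559594}{348633}} = \frac{i \sqrt{38259394466992778}}{116211}$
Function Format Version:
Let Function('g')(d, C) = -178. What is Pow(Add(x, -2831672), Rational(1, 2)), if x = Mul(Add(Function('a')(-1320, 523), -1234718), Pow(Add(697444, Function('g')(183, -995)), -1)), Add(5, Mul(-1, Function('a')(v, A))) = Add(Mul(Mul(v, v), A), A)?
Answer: Mul(Rational(1, 116211), I, Pow(38259394466992778, Rational(1, 2))) ≈ Mul(1683.1, I)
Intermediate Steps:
Function('a')(v, A) = Add(5, Mul(-1, A), Mul(-1, A, Pow(v, 2))) (Function('a')(v, A) = Add(5, Mul(-1, Add(Mul(Mul(v, v), A), A))) = Add(5, Mul(-1, Add(Mul(Pow(v, 2), A), A))) = Add(5, Mul(-1, Add(Mul(A, Pow(v, 2)), A))) = Add(5, Mul(-1, Add(A, Mul(A, Pow(v, 2))))) = Add(5, Add(Mul(-1, A), Mul(-1, A, Pow(v, 2)))) = Add(5, Mul(-1, A), Mul(-1, A, Pow(v, 2))))
x = Rational(-456255218, 348633) (x = Mul(Add(Add(5, Mul(-1, 523), Mul(-1, 523, Pow(-1320, 2))), -1234718), Pow(Add(697444, -178), -1)) = Mul(Add(Add(5, -523, Mul(-1, 523, 1742400)), -1234718), Pow(697266, -1)) = Mul(Add(Add(5, -523, -911275200), -1234718), Rational(1, 697266)) = Mul(Add(-911275718, -1234718), Rational(1, 697266)) = Mul(-912510436, Rational(1, 697266)) = Rational(-456255218, 348633) ≈ -1308.7)
Pow(Add(x, -2831672), Rational(1, 2)) = Pow(Add(Rational(-456255218, 348633), -2831672), Rational(1, 2)) = Pow(Rational(-987670559594, 348633), Rational(1, 2)) = Mul(Rational(1, 116211), I, Pow(38259394466992778, Rational(1, 2)))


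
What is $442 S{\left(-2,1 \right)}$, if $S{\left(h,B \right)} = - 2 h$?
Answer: $1768$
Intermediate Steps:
$442 S{\left(-2,1 \right)} = 442 \left(\left(-2\right) \left(-2\right)\right) = 442 \cdot 4 = 1768$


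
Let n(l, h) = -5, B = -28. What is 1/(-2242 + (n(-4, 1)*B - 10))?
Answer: -1/2112 ≈ -0.00047348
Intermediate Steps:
1/(-2242 + (n(-4, 1)*B - 10)) = 1/(-2242 + (-5*(-28) - 10)) = 1/(-2242 + (140 - 10)) = 1/(-2242 + 130) = 1/(-2112) = -1/2112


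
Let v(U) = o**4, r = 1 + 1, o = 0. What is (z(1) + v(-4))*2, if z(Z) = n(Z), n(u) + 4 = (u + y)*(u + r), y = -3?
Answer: -20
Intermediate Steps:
r = 2
n(u) = -4 + (-3 + u)*(2 + u) (n(u) = -4 + (u - 3)*(u + 2) = -4 + (-3 + u)*(2 + u))
v(U) = 0 (v(U) = 0**4 = 0)
z(Z) = -10 + Z**2 - Z
(z(1) + v(-4))*2 = ((-10 + 1**2 - 1*1) + 0)*2 = ((-10 + 1 - 1) + 0)*2 = (-10 + 0)*2 = -10*2 = -20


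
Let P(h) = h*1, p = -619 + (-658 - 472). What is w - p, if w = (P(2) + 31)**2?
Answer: 2838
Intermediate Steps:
p = -1749 (p = -619 - 1130 = -1749)
P(h) = h
w = 1089 (w = (2 + 31)**2 = 33**2 = 1089)
w - p = 1089 - 1*(-1749) = 1089 + 1749 = 2838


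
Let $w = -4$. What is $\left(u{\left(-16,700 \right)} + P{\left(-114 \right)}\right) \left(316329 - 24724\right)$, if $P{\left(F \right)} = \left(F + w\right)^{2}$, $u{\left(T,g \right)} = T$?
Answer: $4055642340$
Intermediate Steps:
$P{\left(F \right)} = \left(-4 + F\right)^{2}$ ($P{\left(F \right)} = \left(F - 4\right)^{2} = \left(-4 + F\right)^{2}$)
$\left(u{\left(-16,700 \right)} + P{\left(-114 \right)}\right) \left(316329 - 24724\right) = \left(-16 + \left(-4 - 114\right)^{2}\right) \left(316329 - 24724\right) = \left(-16 + \left(-118\right)^{2}\right) 291605 = \left(-16 + 13924\right) 291605 = 13908 \cdot 291605 = 4055642340$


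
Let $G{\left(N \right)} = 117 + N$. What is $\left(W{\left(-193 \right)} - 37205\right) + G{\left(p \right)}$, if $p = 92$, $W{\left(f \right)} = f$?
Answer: $-37189$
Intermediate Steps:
$\left(W{\left(-193 \right)} - 37205\right) + G{\left(p \right)} = \left(-193 - 37205\right) + \left(117 + 92\right) = -37398 + 209 = -37189$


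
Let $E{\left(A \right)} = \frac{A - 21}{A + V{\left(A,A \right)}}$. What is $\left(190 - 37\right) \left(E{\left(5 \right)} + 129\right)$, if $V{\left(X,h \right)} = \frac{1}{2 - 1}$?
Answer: $19329$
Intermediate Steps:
$V{\left(X,h \right)} = 1$ ($V{\left(X,h \right)} = 1^{-1} = 1$)
$E{\left(A \right)} = \frac{-21 + A}{1 + A}$ ($E{\left(A \right)} = \frac{A - 21}{A + 1} = \frac{-21 + A}{1 + A}$)
$\left(190 - 37\right) \left(E{\left(5 \right)} + 129\right) = \left(190 - 37\right) \left(\frac{-21 + 5}{1 + 5} + 129\right) = 153 \left(\frac{1}{6} \left(-16\right) + 129\right) = 153 \left(- \frac{8}{3} + 129\right) = 153 \cdot \frac{379}{3} = 19329$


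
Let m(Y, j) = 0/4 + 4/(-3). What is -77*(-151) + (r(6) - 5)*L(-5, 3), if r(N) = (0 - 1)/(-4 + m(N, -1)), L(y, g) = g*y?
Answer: 187187/16 ≈ 11699.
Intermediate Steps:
m(Y, j) = -4/3 (m(Y, j) = 0*(¼) + 4*(-⅓) = 0 - 4/3 = -4/3)
r(N) = 3/16 (r(N) = (0 - 1)/(-4 - 4/3) = -1/(-16/3) = -1*(-3/16) = 3/16)
-77*(-151) + (r(6) - 5)*L(-5, 3) = -77*(-151) + (3/16 - 5)*(3*(-5)) = 11627 - 77/16*(-15) = 11627 + 1155/16 = 187187/16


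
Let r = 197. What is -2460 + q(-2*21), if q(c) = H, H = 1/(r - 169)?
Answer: -68879/28 ≈ -2460.0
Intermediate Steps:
H = 1/28 (H = 1/(197 - 169) = 1/28 ≈ 0.035714)
q(c) = 1/28
-2460 + q(-2*21) = -2460 + 1/28 = -68879/28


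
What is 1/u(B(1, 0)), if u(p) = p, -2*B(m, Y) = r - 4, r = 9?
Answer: -2/5 ≈ -0.40000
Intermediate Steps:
B(m, Y) = -5/2 (B(m, Y) = -(9 - 4)/2 = -1/2*5 = -5/2)
1/u(B(1, 0)) = 1/(-5/2) = -2/5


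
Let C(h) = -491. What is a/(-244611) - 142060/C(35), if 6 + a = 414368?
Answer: 34545986918/120104001 ≈ 287.63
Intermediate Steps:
a = 414362 (a = -6 + 414368 = 414362)
a/(-244611) - 142060/C(35) = 414362/(-244611) - 142060/(-491) = 414362*(-1/244611) - 142060*(-1/491) = -414362/244611 + 142060/491 = 34545986918/120104001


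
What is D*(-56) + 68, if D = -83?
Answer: 4716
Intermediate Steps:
D*(-56) + 68 = -83*(-56) + 68 = 4648 + 68 = 4716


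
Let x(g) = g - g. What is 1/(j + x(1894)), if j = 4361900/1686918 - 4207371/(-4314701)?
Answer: 3639273390759/12958892082239 ≈ 0.28083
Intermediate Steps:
x(g) = 0
j = 12958892082239/3639273390759 (j = 4361900*(1/1686918) - 4207371*(-1/4314701) = 2180950/843459 + 4207371/4314701 = 12958892082239/3639273390759 ≈ 3.5608)
1/(j + x(1894)) = 1/(12958892082239/3639273390759 + 0) = 1/(12958892082239/3639273390759) = 3639273390759/12958892082239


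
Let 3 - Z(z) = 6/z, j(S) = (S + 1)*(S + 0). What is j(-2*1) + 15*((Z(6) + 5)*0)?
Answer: 2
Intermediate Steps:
j(S) = S*(1 + S) (j(S) = (1 + S)*S = S*(1 + S))
Z(z) = 3 - 6/z
j(-2*1) + 15*((Z(6) + 5)*0) = (-2*1)*(1 - 2*1) + 15*(((3 - 6/6) + 5)*0) = -2*(1 - 2) + 15*(((3 - 6*⅙) + 5)*0) = -2*(-1) + 15*(((3 - 1) + 5)*0) = 2 + 15*((2 + 5)*0) = 2 + 15*(7*0) = 2 + 15*0 = 2 + 0 = 2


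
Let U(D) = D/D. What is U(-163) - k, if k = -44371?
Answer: 44372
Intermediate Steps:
U(D) = 1
U(-163) - k = 1 - 1*(-44371) = 1 + 44371 = 44372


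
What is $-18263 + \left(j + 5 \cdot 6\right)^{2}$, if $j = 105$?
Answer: $-38$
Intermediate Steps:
$-18263 + \left(j + 5 \cdot 6\right)^{2} = -18263 + \left(105 + 5 \cdot 6\right)^{2} = -18263 + \left(105 + 30\right)^{2} = -18263 + 135^{2} = -18263 + 18225 = -38$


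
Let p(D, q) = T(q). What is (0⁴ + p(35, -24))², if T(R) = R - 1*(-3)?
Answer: 441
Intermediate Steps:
T(R) = 3 + R (T(R) = R + 3 = 3 + R)
p(D, q) = 3 + q
(0⁴ + p(35, -24))² = (0⁴ + (3 - 24))² = (0 - 21)² = (-21)² = 441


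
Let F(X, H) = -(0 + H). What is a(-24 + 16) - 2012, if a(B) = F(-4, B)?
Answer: -2004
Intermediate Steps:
F(X, H) = -H
a(B) = -B
a(-24 + 16) - 2012 = -(-24 + 16) - 2012 = -1*(-8) - 2012 = 8 - 2012 = -2004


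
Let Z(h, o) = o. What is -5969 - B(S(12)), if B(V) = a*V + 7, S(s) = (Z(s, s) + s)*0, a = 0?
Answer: -5976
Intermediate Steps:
S(s) = 0 (S(s) = (s + s)*0 = (2*s)*0 = 0)
B(V) = 7 (B(V) = 0*V + 7 = 0 + 7 = 7)
-5969 - B(S(12)) = -5969 - 1*7 = -5969 - 7 = -5976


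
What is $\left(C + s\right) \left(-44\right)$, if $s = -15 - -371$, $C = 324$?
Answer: $-29920$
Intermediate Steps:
$s = 356$ ($s = -15 + 371 = 356$)
$\left(C + s\right) \left(-44\right) = \left(324 + 356\right) \left(-44\right) = 680 \left(-44\right) = -29920$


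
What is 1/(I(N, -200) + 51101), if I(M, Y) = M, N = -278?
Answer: 1/50823 ≈ 1.9676e-5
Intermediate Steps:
1/(I(N, -200) + 51101) = 1/(-278 + 51101) = 1/50823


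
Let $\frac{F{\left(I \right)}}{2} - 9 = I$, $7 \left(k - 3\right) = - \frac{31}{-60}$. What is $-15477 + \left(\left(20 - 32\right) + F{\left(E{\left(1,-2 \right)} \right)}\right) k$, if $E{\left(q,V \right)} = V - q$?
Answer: $-15477$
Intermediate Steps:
$k = \frac{1291}{420}$ ($k = 3 + \frac{\left(-31\right) \frac{1}{-60}}{7} = 3 + \frac{\left(-31\right) \left(- \frac{1}{60}\right)}{7} = 3 + \frac{1}{7} \cdot \frac{31}{60} = 3 + \frac{31}{420} = \frac{1291}{420} \approx 3.0738$)
$F{\left(I \right)} = 18 + 2 I$
$-15477 + \left(\left(20 - 32\right) + F{\left(E{\left(1,-2 \right)} \right)}\right) k = -15477 + \left(\left(20 - 32\right) + \left(18 + 2 \left(-2 - 1\right)\right)\right) \frac{1291}{420} = -15477 + \left(-12 + \left(18 + 2 \left(-2 - 1\right)\right)\right) \frac{1291}{420} = -15477 + \left(-12 + \left(18 + 2 \left(-3\right)\right)\right) \frac{1291}{420} = -15477 + \left(-12 + \left(18 - 6\right)\right) \frac{1291}{420} = -15477 + \left(-12 + 12\right) \frac{1291}{420} = -15477 + 0 \cdot \frac{1291}{420} = -15477 + 0 = -15477$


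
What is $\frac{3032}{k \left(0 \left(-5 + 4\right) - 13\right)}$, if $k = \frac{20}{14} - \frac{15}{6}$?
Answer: $\frac{42448}{195} \approx 217.68$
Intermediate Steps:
$k = - \frac{15}{14}$ ($k = 20 \cdot \frac{1}{14} - \frac{5}{2} = \frac{10}{7} - \frac{5}{2} = - \frac{15}{14} \approx -1.0714$)
$\frac{3032}{k \left(0 \left(-5 + 4\right) - 13\right)} = \frac{3032}{\left(- \frac{15}{14}\right) \left(0 \left(-5 + 4\right) - 13\right)} = \frac{3032}{\left(- \frac{15}{14}\right) \left(0 \left(-1\right) - 13\right)} = \frac{3032}{\left(- \frac{15}{14}\right) \left(0 - 13\right)} = \frac{3032}{\left(- \frac{15}{14}\right) \left(-13\right)} = \frac{3032}{\frac{195}{14}} = 3032 \cdot \frac{14}{195} = \frac{42448}{195}$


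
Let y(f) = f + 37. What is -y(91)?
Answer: -128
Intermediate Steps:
y(f) = 37 + f
-y(91) = -(37 + 91) = -1*128 = -128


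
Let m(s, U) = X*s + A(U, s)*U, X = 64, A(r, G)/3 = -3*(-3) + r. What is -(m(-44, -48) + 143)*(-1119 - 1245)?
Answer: 6957252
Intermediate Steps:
A(r, G) = 27 + 3*r (A(r, G) = 3*(-3*(-3) + r) = 3*(9 + r) = 27 + 3*r)
m(s, U) = 64*s + U*(27 + 3*U) (m(s, U) = 64*s + (27 + 3*U)*U = 64*s + U*(27 + 3*U))
-(m(-44, -48) + 143)*(-1119 - 1245) = -((64*(-44) + 3*(-48)*(9 - 48)) + 143)*(-1119 - 1245) = -((-2816 + 3*(-48)*(-39)) + 143)*(-2364) = -((-2816 + 5616) + 143)*(-2364) = -(2800 + 143)*(-2364) = -2943*(-2364) = -1*(-6957252) = 6957252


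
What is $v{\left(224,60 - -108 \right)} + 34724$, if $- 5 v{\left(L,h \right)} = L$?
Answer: $\frac{173396}{5} \approx 34679.0$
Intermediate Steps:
$v{\left(L,h \right)} = - \frac{L}{5}$
$v{\left(224,60 - -108 \right)} + 34724 = \left(- \frac{1}{5}\right) 224 + 34724 = - \frac{224}{5} + 34724 = \frac{173396}{5}$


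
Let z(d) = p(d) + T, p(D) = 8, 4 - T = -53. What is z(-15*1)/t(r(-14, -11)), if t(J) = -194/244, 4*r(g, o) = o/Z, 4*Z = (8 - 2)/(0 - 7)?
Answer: -7930/97 ≈ -81.753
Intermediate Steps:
T = 57 (T = 4 - 1*(-53) = 4 + 53 = 57)
Z = -3/14 (Z = ((8 - 2)/(0 - 7))/4 = (6/(-7))/4 = (6*(-⅐))/4 = (¼)*(-6/7) = -3/14 ≈ -0.21429)
r(g, o) = -7*o/6 (r(g, o) = (o/(-3/14))/4 = (o*(-14/3))/4 = (-14*o/3)/4 = -7*o/6)
z(d) = 65 (z(d) = 8 + 57 = 65)
t(J) = -97/122 (t(J) = -194*1/244 = -97/122)
z(-15*1)/t(r(-14, -11)) = 65/(-97/122) = 65*(-122/97) = -7930/97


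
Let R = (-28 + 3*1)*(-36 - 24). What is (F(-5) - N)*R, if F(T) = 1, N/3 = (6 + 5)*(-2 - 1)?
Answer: 150000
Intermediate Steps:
N = -99 (N = 3*((6 + 5)*(-2 - 1)) = 3*(11*(-3)) = 3*(-33) = -99)
R = 1500 (R = (-28 + 3)*(-60) = -25*(-60) = 1500)
(F(-5) - N)*R = (1 - 1*(-99))*1500 = (1 + 99)*1500 = 100*1500 = 150000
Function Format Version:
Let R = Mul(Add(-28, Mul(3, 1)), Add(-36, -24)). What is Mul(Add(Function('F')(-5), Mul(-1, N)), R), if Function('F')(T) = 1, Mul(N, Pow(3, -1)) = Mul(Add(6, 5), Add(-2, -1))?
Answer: 150000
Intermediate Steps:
N = -99 (N = Mul(3, Mul(Add(6, 5), Add(-2, -1))) = Mul(3, Mul(11, -3)) = Mul(3, -33) = -99)
R = 1500 (R = Mul(Add(-28, 3), -60) = Mul(-25, -60) = 1500)
Mul(Add(Function('F')(-5), Mul(-1, N)), R) = Mul(Add(1, Mul(-1, -99)), 1500) = Mul(Add(1, 99), 1500) = Mul(100, 1500) = 150000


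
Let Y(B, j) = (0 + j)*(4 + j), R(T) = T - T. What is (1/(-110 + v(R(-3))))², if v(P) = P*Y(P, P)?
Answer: 1/12100 ≈ 8.2645e-5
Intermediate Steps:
R(T) = 0
Y(B, j) = j*(4 + j)
v(P) = P²*(4 + P) (v(P) = P*(P*(4 + P)) = P²*(4 + P))
(1/(-110 + v(R(-3))))² = (1/(-110 + 0²*(4 + 0)))² = (1/(-110 + 0*4))² = (1/(-110 + 0))² = (1/(-110))² = (-1/110)² = 1/12100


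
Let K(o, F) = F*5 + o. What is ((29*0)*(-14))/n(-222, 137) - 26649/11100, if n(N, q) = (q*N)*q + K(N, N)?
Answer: -8883/3700 ≈ -2.4008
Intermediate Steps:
K(o, F) = o + 5*F (K(o, F) = 5*F + o = o + 5*F)
n(N, q) = 6*N + N*q² (n(N, q) = (q*N)*q + (N + 5*N) = (N*q)*q + 6*N = N*q² + 6*N = 6*N + N*q²)
((29*0)*(-14))/n(-222, 137) - 26649/11100 = ((29*0)*(-14))/((-222*(6 + 137²))) - 26649/11100 = (0*(-14))/((-222*(6 + 18769))) - 26649*1/11100 = 0/((-222*18775)) - 8883/3700 = 0/(-4168050) - 8883/3700 = 0*(-1/4168050) - 8883/3700 = 0 - 8883/3700 = -8883/3700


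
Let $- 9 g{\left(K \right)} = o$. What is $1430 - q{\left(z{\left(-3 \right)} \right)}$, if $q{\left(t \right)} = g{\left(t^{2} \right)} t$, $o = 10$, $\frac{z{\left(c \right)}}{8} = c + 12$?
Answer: $1510$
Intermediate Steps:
$z{\left(c \right)} = 96 + 8 c$ ($z{\left(c \right)} = 8 \left(c + 12\right) = 8 \left(12 + c\right) = 96 + 8 c$)
$g{\left(K \right)} = - \frac{10}{9}$ ($g{\left(K \right)} = \left(- \frac{1}{9}\right) 10 = - \frac{10}{9}$)
$q{\left(t \right)} = - \frac{10 t}{9}$
$1430 - q{\left(z{\left(-3 \right)} \right)} = 1430 - - \frac{10 \left(96 + 8 \left(-3\right)\right)}{9} = 1430 - - \frac{10 \left(96 - 24\right)}{9} = 1430 - \left(- \frac{10}{9}\right) 72 = 1430 - -80 = 1430 + 80 = 1510$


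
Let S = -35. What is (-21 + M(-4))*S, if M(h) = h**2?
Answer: 175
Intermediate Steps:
(-21 + M(-4))*S = (-21 + (-4)**2)*(-35) = (-21 + 16)*(-35) = -5*(-35) = 175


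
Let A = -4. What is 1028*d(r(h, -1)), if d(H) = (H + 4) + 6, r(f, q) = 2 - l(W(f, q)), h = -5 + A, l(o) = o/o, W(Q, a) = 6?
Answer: 11308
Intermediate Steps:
l(o) = 1
h = -9 (h = -5 - 4 = -9)
r(f, q) = 1 (r(f, q) = 2 - 1*1 = 2 - 1 = 1)
d(H) = 10 + H (d(H) = (4 + H) + 6 = 10 + H)
1028*d(r(h, -1)) = 1028*(10 + 1) = 1028*11 = 11308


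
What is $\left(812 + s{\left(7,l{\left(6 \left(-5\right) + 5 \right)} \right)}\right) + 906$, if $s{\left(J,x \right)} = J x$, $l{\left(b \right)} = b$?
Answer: $1543$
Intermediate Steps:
$\left(812 + s{\left(7,l{\left(6 \left(-5\right) + 5 \right)} \right)}\right) + 906 = \left(812 + 7 \left(6 \left(-5\right) + 5\right)\right) + 906 = \left(812 + 7 \left(-30 + 5\right)\right) + 906 = \left(812 + 7 \left(-25\right)\right) + 906 = \left(812 - 175\right) + 906 = 637 + 906 = 1543$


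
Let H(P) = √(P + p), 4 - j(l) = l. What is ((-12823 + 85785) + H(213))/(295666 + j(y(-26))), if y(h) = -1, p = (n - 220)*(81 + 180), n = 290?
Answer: 72962/295671 + √18483/295671 ≈ 0.24723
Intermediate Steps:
p = 18270 (p = (290 - 220)*(81 + 180) = 70*261 = 18270)
j(l) = 4 - l
H(P) = √(18270 + P) (H(P) = √(P + 18270) = √(18270 + P))
((-12823 + 85785) + H(213))/(295666 + j(y(-26))) = ((-12823 + 85785) + √(18270 + 213))/(295666 + (4 - 1*(-1))) = (72962 + √18483)/(295666 + (4 + 1)) = (72962 + √18483)/(295666 + 5) = (72962 + √18483)/295671 = (72962 + √18483)*(1/295671) = 72962/295671 + √18483/295671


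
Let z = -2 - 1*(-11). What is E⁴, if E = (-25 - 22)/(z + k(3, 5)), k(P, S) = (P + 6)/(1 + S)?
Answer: 78074896/194481 ≈ 401.45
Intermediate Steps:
k(P, S) = (6 + P)/(1 + S)
z = 9 (z = -2 + 11 = 9)
E = -94/21 (E = (-25 - 22)/(9 + (6 + 3)/(1 + 5)) = -47/(9 + 9/6) = -47/(9 + (⅙)*9) = -47/(9 + 3/2) = -47/21/2 = -47*2/21 = -94/21 ≈ -4.4762)
E⁴ = (-94/21)⁴ = 78074896/194481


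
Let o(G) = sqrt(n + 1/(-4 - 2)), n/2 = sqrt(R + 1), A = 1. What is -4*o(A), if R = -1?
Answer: -2*I*sqrt(6)/3 ≈ -1.633*I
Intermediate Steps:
n = 0 (n = 2*sqrt(-1 + 1) = 2*sqrt(0) = 2*0 = 0)
o(G) = I*sqrt(6)/6 (o(G) = sqrt(0 + 1/(-4 - 2)) = sqrt(0 + 1/(-6)) = sqrt(0 - 1/6) = sqrt(-1/6) = I*sqrt(6)/6)
-4*o(A) = -2*I*sqrt(6)/3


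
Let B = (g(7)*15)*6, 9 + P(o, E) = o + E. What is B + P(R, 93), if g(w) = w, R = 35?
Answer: 749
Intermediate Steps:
P(o, E) = -9 + E + o (P(o, E) = -9 + (o + E) = -9 + (E + o) = -9 + E + o)
B = 630 (B = (7*15)*6 = 105*6 = 630)
B + P(R, 93) = 630 + (-9 + 93 + 35) = 630 + 119 = 749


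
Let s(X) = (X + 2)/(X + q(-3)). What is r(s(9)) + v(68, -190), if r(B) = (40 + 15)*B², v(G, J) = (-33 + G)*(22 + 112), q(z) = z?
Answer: 175495/36 ≈ 4874.9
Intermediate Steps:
s(X) = (2 + X)/(-3 + X) (s(X) = (X + 2)/(X - 3) = (2 + X)/(-3 + X))
v(G, J) = -4422 + 134*G (v(G, J) = (-33 + G)*134 = -4422 + 134*G)
r(B) = 55*B²
r(s(9)) + v(68, -190) = 55*((2 + 9)/(-3 + 9))² + (-4422 + 134*68) = 55*(11/6)² + (-4422 + 9112) = 55*((⅙)*11)² + 4690 = 55*(11/6)² + 4690 = 55*(121/36) + 4690 = 6655/36 + 4690 = 175495/36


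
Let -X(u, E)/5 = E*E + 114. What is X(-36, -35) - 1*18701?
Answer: -25396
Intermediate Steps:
X(u, E) = -570 - 5*E**2 (X(u, E) = -5*(E*E + 114) = -5*(E**2 + 114) = -5*(114 + E**2) = -570 - 5*E**2)
X(-36, -35) - 1*18701 = (-570 - 5*(-35)**2) - 1*18701 = (-570 - 5*1225) - 18701 = (-570 - 6125) - 18701 = -6695 - 18701 = -25396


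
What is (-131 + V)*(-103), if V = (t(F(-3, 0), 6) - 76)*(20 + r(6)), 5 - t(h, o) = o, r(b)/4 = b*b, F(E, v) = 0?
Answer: 1314177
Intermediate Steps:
r(b) = 4*b² (r(b) = 4*(b*b) = 4*b²)
t(h, o) = 5 - o
V = -12628 (V = ((5 - 1*6) - 76)*(20 + 4*6²) = ((5 - 6) - 76)*(20 + 4*36) = (-1 - 76)*(20 + 144) = -77*164 = -12628)
(-131 + V)*(-103) = (-131 - 12628)*(-103) = -12759*(-103) = 1314177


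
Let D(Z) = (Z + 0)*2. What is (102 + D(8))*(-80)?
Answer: -9440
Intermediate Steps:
D(Z) = 2*Z (D(Z) = Z*2 = 2*Z)
(102 + D(8))*(-80) = (102 + 2*8)*(-80) = (102 + 16)*(-80) = 118*(-80) = -9440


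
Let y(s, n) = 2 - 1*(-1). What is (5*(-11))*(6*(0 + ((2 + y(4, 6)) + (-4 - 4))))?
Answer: 990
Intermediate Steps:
y(s, n) = 3 (y(s, n) = 2 + 1 = 3)
(5*(-11))*(6*(0 + ((2 + y(4, 6)) + (-4 - 4)))) = (5*(-11))*(6*(0 + ((2 + 3) + (-4 - 4)))) = -330*(0 + (5 - 8)) = -330*(0 - 3) = -330*(-3) = -55*(-18) = 990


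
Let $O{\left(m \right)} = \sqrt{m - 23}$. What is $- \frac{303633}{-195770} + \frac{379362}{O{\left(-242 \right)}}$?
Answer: $\frac{303633}{195770} - \frac{379362 i \sqrt{265}}{265} \approx 1.551 - 23304.0 i$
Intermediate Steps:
$O{\left(m \right)} = \sqrt{-23 + m}$
$- \frac{303633}{-195770} + \frac{379362}{O{\left(-242 \right)}} = - \frac{303633}{-195770} + \frac{379362}{\sqrt{-23 - 242}} = \left(-303633\right) \left(- \frac{1}{195770}\right) + \frac{379362}{\sqrt{-265}} = \frac{303633}{195770} + \frac{379362}{i \sqrt{265}} = \frac{303633}{195770} + 379362 \left(- \frac{i \sqrt{265}}{265}\right) = \frac{303633}{195770} - \frac{379362 i \sqrt{265}}{265}$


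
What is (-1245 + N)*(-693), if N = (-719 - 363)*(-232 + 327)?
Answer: 72096255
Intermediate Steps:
N = -102790 (N = -1082*95 = -102790)
(-1245 + N)*(-693) = (-1245 - 102790)*(-693) = -104035*(-693) = 72096255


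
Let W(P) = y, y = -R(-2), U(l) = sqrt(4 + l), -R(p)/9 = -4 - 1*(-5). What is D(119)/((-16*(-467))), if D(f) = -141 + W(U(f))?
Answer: -33/1868 ≈ -0.017666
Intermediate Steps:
R(p) = -9 (R(p) = -9*(-4 - 1*(-5)) = -9*(-4 + 5) = -9*1 = -9)
y = 9 (y = -1*(-9) = 9)
W(P) = 9
D(f) = -132 (D(f) = -141 + 9 = -132)
D(119)/((-16*(-467))) = -132/((-16*(-467))) = -132/7472 = -132*1/7472 = -33/1868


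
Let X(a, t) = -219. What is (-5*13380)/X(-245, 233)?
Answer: 22300/73 ≈ 305.48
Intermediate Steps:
(-5*13380)/X(-245, 233) = -5*13380/(-219) = -66900*(-1/219) = 22300/73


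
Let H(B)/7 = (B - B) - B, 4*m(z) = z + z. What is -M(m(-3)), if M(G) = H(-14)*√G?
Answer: -49*I*√6 ≈ -120.03*I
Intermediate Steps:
m(z) = z/2 (m(z) = (z + z)/4 = (2*z)/4 = z/2)
H(B) = -7*B (H(B) = 7*((B - B) - B) = 7*(0 - B) = 7*(-B) = -7*B)
M(G) = 98*√G (M(G) = (-7*(-14))*√G = 98*√G)
-M(m(-3)) = -98*√((½)*(-3)) = -98*√(-3/2) = -98*I*√6/2 = -49*I*√6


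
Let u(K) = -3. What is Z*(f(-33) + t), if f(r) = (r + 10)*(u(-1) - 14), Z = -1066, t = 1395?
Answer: -1903876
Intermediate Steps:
f(r) = -170 - 17*r (f(r) = (r + 10)*(-3 - 14) = (10 + r)*(-17) = -170 - 17*r)
Z*(f(-33) + t) = -1066*((-170 - 17*(-33)) + 1395) = -1066*((-170 + 561) + 1395) = -1066*(391 + 1395) = -1066*1786 = -1903876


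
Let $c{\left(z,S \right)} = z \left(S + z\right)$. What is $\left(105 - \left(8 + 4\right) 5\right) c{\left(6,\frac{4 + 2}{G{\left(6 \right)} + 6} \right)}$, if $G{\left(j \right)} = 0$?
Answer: $1890$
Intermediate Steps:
$\left(105 - \left(8 + 4\right) 5\right) c{\left(6,\frac{4 + 2}{G{\left(6 \right)} + 6} \right)} = \left(105 - \left(8 + 4\right) 5\right) 6 \left(\frac{4 + 2}{0 + 6} + 6\right) = \left(105 - 12 \cdot 5\right) 6 \left(\frac{6}{6} + 6\right) = \left(105 - 60\right) 6 \left(6 \cdot \frac{1}{6} + 6\right) = \left(105 - 60\right) 6 \left(1 + 6\right) = 45 \cdot 6 \cdot 7 = 45 \cdot 42 = 1890$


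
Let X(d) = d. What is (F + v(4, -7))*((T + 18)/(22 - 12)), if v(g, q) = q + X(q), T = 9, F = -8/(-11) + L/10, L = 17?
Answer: -34371/1100 ≈ -31.246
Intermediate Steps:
F = 267/110 (F = -8/(-11) + 17/10 = -8*(-1/11) + 17*(1/10) = 8/11 + 17/10 = 267/110 ≈ 2.4273)
v(g, q) = 2*q (v(g, q) = q + q = 2*q)
(F + v(4, -7))*((T + 18)/(22 - 12)) = (267/110 + 2*(-7))*((9 + 18)/(22 - 12)) = (267/110 - 14)*(27/10) = -34371/(110*10) = -1273/110*27/10 = -34371/1100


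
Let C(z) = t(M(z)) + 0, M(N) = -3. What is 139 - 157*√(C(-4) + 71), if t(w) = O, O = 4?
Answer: 139 - 785*√3 ≈ -1220.7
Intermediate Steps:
t(w) = 4
C(z) = 4 (C(z) = 4 + 0 = 4)
139 - 157*√(C(-4) + 71) = 139 - 157*√(4 + 71) = 139 - 785*√3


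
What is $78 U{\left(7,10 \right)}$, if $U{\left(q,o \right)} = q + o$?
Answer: $1326$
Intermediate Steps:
$U{\left(q,o \right)} = o + q$
$78 U{\left(7,10 \right)} = 78 \left(10 + 7\right) = 78 \cdot 17 = 1326$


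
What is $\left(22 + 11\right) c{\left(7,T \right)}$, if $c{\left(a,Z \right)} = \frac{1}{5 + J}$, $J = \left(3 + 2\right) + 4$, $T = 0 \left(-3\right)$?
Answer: $\frac{33}{14} \approx 2.3571$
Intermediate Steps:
$T = 0$
$J = 9$ ($J = 5 + 4 = 9$)
$c{\left(a,Z \right)} = \frac{1}{14}$ ($c{\left(a,Z \right)} = \frac{1}{5 + 9} = \frac{1}{14}$)
$\left(22 + 11\right) c{\left(7,T \right)} = \left(22 + 11\right) \frac{1}{14} = 33 \cdot \frac{1}{14} = \frac{33}{14}$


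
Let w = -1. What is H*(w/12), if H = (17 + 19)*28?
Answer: -84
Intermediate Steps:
H = 1008 (H = 36*28 = 1008)
H*(w/12) = 1008*(-1/12) = -84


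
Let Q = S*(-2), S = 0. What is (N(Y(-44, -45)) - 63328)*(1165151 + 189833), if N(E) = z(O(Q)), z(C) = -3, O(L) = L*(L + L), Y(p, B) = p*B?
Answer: -85812491704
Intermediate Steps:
Q = 0 (Q = 0*(-2) = 0)
Y(p, B) = B*p
O(L) = 2*L² (O(L) = L*(2*L) = 2*L²)
N(E) = -3
(N(Y(-44, -45)) - 63328)*(1165151 + 189833) = (-3 - 63328)*(1165151 + 189833) = -63331*1354984 = -85812491704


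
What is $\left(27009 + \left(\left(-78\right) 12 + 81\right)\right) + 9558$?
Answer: $35712$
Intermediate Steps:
$\left(27009 + \left(\left(-78\right) 12 + 81\right)\right) + 9558 = \left(27009 + \left(-936 + 81\right)\right) + 9558 = \left(27009 - 855\right) + 9558 = 26154 + 9558 = 35712$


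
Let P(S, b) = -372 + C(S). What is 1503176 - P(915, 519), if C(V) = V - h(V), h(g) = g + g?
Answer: 1504463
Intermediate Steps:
h(g) = 2*g
C(V) = -V (C(V) = V - 2*V = -V)
P(S, b) = -372 - S
1503176 - P(915, 519) = 1503176 - (-372 - 1*915) = 1503176 - (-372 - 915) = 1503176 - 1*(-1287) = 1503176 + 1287 = 1504463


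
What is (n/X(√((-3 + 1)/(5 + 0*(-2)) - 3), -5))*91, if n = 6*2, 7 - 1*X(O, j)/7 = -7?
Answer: 78/7 ≈ 11.143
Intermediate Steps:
X(O, j) = 98 (X(O, j) = 49 - 7*(-7) = 49 + 49 = 98)
n = 12
(n/X(√((-3 + 1)/(5 + 0*(-2)) - 3), -5))*91 = (12/98)*91 = (12*(1/98))*91 = (6/49)*91 = 78/7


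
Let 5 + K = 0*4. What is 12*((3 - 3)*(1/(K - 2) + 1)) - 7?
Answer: -7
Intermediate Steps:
K = -5 (K = -5 + 0*4 = -5 + 0 = -5)
12*((3 - 3)*(1/(K - 2) + 1)) - 7 = 12*((3 - 3)*(1/(-5 - 2) + 1)) - 7 = 12*(0*(1/(-7) + 1)) - 7 = 12*(0*(-1/7 + 1)) - 7 = 12*(0*(6/7)) - 7 = 12*0 - 7 = 0 - 7 = -7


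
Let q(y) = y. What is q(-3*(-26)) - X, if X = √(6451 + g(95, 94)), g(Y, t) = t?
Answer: 78 - √6545 ≈ -2.9012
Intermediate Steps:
X = √6545 (X = √(6451 + 94) = √6545 ≈ 80.901)
q(-3*(-26)) - X = -3*(-26) - √6545 = 78 - √6545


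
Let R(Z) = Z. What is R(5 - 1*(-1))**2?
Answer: 36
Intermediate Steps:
R(5 - 1*(-1))**2 = (5 - 1*(-1))**2 = (5 + 1)**2 = 6**2 = 36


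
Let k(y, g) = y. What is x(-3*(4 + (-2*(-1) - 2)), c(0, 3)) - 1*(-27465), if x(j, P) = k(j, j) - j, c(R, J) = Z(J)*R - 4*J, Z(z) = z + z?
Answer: 27465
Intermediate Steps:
Z(z) = 2*z
c(R, J) = -4*J + 2*J*R (c(R, J) = (2*J)*R - 4*J = 2*J*R - 4*J = -4*J + 2*J*R)
x(j, P) = 0 (x(j, P) = j - j = 0)
x(-3*(4 + (-2*(-1) - 2)), c(0, 3)) - 1*(-27465) = 0 - 1*(-27465) = 0 + 27465 = 27465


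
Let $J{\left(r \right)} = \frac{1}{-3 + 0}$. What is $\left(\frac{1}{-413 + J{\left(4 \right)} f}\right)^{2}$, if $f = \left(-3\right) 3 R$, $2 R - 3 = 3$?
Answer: $\frac{1}{163216} \approx 6.1269 \cdot 10^{-6}$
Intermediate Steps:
$R = 3$ ($R = \frac{3}{2} + \frac{1}{2} \cdot 3 = \frac{3}{2} + \frac{3}{2} = 3$)
$f = -27$ ($f = \left(-3\right) 3 \cdot 3 = \left(-9\right) 3 = -27$)
$J{\left(r \right)} = - \frac{1}{3}$ ($J{\left(r \right)} = \frac{1}{-3} = - \frac{1}{3}$)
$\left(\frac{1}{-413 + J{\left(4 \right)} f}\right)^{2} = \left(\frac{1}{-413 - -9}\right)^{2} = \left(\frac{1}{-413 + 9}\right)^{2} = \left(\frac{1}{-404}\right)^{2} = \left(- \frac{1}{404}\right)^{2} = \frac{1}{163216}$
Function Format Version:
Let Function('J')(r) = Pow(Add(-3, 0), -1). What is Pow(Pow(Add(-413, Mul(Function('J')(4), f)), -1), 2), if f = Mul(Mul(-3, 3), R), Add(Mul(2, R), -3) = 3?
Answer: Rational(1, 163216) ≈ 6.1269e-6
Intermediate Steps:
R = 3 (R = Add(Rational(3, 2), Mul(Rational(1, 2), 3)) = Add(Rational(3, 2), Rational(3, 2)) = 3)
f = -27 (f = Mul(Mul(-3, 3), 3) = Mul(-9, 3) = -27)
Function('J')(r) = Rational(-1, 3) (Function('J')(r) = Pow(-3, -1) = Rational(-1, 3))
Pow(Pow(Add(-413, Mul(Function('J')(4), f)), -1), 2) = Pow(Pow(Add(-413, Mul(Rational(-1, 3), -27)), -1), 2) = Pow(Pow(Add(-413, 9), -1), 2) = Pow(Pow(-404, -1), 2) = Pow(Rational(-1, 404), 2) = Rational(1, 163216)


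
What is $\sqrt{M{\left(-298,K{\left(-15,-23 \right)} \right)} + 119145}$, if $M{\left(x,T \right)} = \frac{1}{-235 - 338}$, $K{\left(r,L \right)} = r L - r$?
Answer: $\frac{2 \sqrt{9779689533}}{573} \approx 345.17$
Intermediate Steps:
$K{\left(r,L \right)} = - r + L r$ ($K{\left(r,L \right)} = L r - r = - r + L r$)
$M{\left(x,T \right)} = - \frac{1}{573}$ ($M{\left(x,T \right)} = \frac{1}{-573} = - \frac{1}{573}$)
$\sqrt{M{\left(-298,K{\left(-15,-23 \right)} \right)} + 119145} = \sqrt{- \frac{1}{573} + 119145} = \sqrt{\frac{68270084}{573}} = \frac{2 \sqrt{9779689533}}{573}$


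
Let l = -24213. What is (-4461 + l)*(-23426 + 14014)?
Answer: 269879688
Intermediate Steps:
(-4461 + l)*(-23426 + 14014) = (-4461 - 24213)*(-23426 + 14014) = -28674*(-9412) = 269879688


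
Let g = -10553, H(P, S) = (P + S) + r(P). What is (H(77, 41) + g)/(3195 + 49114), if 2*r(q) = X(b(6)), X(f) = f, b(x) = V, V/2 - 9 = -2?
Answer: -10428/52309 ≈ -0.19935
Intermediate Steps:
V = 14 (V = 18 + 2*(-2) = 18 - 4 = 14)
b(x) = 14
r(q) = 7 (r(q) = (½)*14 = 7)
H(P, S) = 7 + P + S (H(P, S) = (P + S) + 7 = 7 + P + S)
(H(77, 41) + g)/(3195 + 49114) = ((7 + 77 + 41) - 10553)/(3195 + 49114) = (125 - 10553)/52309 = -10428*1/52309 = -10428/52309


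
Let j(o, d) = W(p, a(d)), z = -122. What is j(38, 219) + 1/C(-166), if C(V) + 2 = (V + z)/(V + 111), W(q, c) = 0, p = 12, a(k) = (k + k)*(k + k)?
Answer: 55/178 ≈ 0.30899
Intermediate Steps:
a(k) = 4*k² (a(k) = (2*k)*(2*k) = 4*k²)
C(V) = -2 + (-122 + V)/(111 + V) (C(V) = -2 + (V - 122)/(V + 111) = -2 + (-122 + V)/(111 + V))
j(o, d) = 0
j(38, 219) + 1/C(-166) = 0 + 1/((-344 - 1*(-166))/(111 - 166)) = 0 + 1/((-344 + 166)/(-55)) = 0 + 1/(-1/55*(-178)) = 0 + 1/(178/55) = 0 + 55/178 = 55/178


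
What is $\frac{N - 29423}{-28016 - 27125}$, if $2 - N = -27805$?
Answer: $\frac{1616}{55141} \approx 0.029307$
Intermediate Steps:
$N = 27807$ ($N = 2 - -27805 = 2 + 27805 = 27807$)
$\frac{N - 29423}{-28016 - 27125} = \frac{27807 - 29423}{-28016 - 27125} = - \frac{1616}{-55141} = \left(-1616\right) \left(- \frac{1}{55141}\right) = \frac{1616}{55141}$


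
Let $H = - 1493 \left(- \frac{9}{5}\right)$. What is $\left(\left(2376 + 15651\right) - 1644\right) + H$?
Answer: $\frac{95352}{5} \approx 19070.0$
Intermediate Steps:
$H = \frac{13437}{5}$ ($H = - 1493 \left(\left(-9\right) \frac{1}{5}\right) = \left(-1493\right) \left(- \frac{9}{5}\right) = \frac{13437}{5} \approx 2687.4$)
$\left(\left(2376 + 15651\right) - 1644\right) + H = \left(\left(2376 + 15651\right) - 1644\right) + \frac{13437}{5} = \left(18027 - 1644\right) + \frac{13437}{5} = 16383 + \frac{13437}{5} = \frac{95352}{5}$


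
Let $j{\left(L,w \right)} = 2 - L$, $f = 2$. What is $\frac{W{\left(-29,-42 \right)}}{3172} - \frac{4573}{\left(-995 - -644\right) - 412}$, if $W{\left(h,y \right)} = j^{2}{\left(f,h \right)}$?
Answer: $\frac{4573}{763} \approx 5.9934$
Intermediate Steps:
$W{\left(h,y \right)} = 0$ ($W{\left(h,y \right)} = \left(2 - 2\right)^{2} = 0^{2} = 0$)
$\frac{W{\left(-29,-42 \right)}}{3172} - \frac{4573}{\left(-995 - -644\right) - 412} = \frac{0}{3172} - \frac{4573}{\left(-995 - -644\right) - 412} = 0 \cdot \frac{1}{3172} - \frac{4573}{\left(-995 + \left(-85 + 729\right)\right) - 412} = 0 - \frac{4573}{\left(-995 + 644\right) - 412} = 0 - \frac{4573}{-351 - 412} = 0 - \frac{4573}{-763} = 0 - - \frac{4573}{763} = 0 + \frac{4573}{763} = \frac{4573}{763}$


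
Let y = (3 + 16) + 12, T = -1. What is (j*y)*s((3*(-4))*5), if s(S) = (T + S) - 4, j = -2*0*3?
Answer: 0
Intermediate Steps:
j = 0 (j = 0*3 = 0)
s(S) = -5 + S (s(S) = (-1 + S) - 4 = -5 + S)
y = 31 (y = 19 + 12 = 31)
(j*y)*s((3*(-4))*5) = (0*31)*(-5 + (3*(-4))*5) = 0*(-5 - 12*5) = 0*(-5 - 60) = 0*(-65) = 0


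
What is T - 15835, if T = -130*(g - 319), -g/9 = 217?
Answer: 279525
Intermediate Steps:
g = -1953 (g = -9*217 = -1953)
T = 295360 (T = -130*(-1953 - 319) = -130*(-2272) = 295360)
T - 15835 = 295360 - 15835 = 279525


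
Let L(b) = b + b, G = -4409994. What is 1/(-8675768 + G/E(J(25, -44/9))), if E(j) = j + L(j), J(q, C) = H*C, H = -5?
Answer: -110/960949471 ≈ -1.1447e-7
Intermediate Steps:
J(q, C) = -5*C
L(b) = 2*b
E(j) = 3*j (E(j) = j + 2*j = 3*j)
1/(-8675768 + G/E(J(25, -44/9))) = 1/(-8675768 - 4409994/(3*(-(-220)/9))) = 1/(-8675768 - 4409994/(3*(-5*(-44/9)))) = 1/(-8675768 - 4409994/(3*(220/9))) = 1/(-8675768 - 4409994/220/3) = 1/(-8675768 - 4409994*3/220) = 1/(-8675768 - 6614991/110) = 1/(-960949471/110) = -110/960949471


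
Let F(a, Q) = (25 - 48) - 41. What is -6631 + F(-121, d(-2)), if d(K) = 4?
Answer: -6695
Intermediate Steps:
F(a, Q) = -64 (F(a, Q) = -23 - 41 = -64)
-6631 + F(-121, d(-2)) = -6631 - 64 = -6695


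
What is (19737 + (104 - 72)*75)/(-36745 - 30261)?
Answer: -22137/67006 ≈ -0.33037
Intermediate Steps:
(19737 + (104 - 72)*75)/(-36745 - 30261) = (19737 + 32*75)/(-67006) = (19737 + 2400)*(-1/67006) = 22137*(-1/67006) = -22137/67006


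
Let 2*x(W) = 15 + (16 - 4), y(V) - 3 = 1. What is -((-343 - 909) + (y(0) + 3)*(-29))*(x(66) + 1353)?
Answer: 3976515/2 ≈ 1.9883e+6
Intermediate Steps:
y(V) = 4 (y(V) = 3 + 1 = 4)
x(W) = 27/2 (x(W) = (15 + (16 - 4))/2 = (15 + 12)/2 = (½)*27 = 27/2)
-((-343 - 909) + (y(0) + 3)*(-29))*(x(66) + 1353) = -((-343 - 909) + (4 + 3)*(-29))*(27/2 + 1353) = -(-1252 + 7*(-29))*2733/2 = -(-1252 - 203)*2733/2 = -(-1455)*2733/2 = -1*(-3976515/2) = 3976515/2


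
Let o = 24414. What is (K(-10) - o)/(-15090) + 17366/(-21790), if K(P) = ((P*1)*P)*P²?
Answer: 2601406/16440555 ≈ 0.15823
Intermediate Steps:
K(P) = P⁴ (K(P) = (P*P)*P² = P²*P² = P⁴)
(K(-10) - o)/(-15090) + 17366/(-21790) = ((-10)⁴ - 1*24414)/(-15090) + 17366/(-21790) = (10000 - 24414)*(-1/15090) + 17366*(-1/21790) = -14414*(-1/15090) - 8683/10895 = 7207/7545 - 8683/10895 = 2601406/16440555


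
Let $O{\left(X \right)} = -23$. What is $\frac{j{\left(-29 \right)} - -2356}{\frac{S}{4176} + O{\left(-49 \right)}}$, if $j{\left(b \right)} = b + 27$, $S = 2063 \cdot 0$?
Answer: $- \frac{2354}{23} \approx -102.35$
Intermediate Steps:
$S = 0$
$j{\left(b \right)} = 27 + b$
$\frac{j{\left(-29 \right)} - -2356}{\frac{S}{4176} + O{\left(-49 \right)}} = \frac{\left(27 - 29\right) - -2356}{\frac{0}{4176} - 23} = \frac{-2 + 2356}{0 \cdot \frac{1}{4176} - 23} = \frac{2354}{0 - 23} = \frac{2354}{-23} = 2354 \left(- \frac{1}{23}\right) = - \frac{2354}{23}$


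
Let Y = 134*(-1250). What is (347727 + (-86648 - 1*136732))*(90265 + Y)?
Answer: -9603940545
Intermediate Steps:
Y = -167500
(347727 + (-86648 - 1*136732))*(90265 + Y) = (347727 + (-86648 - 1*136732))*(90265 - 167500) = (347727 + (-86648 - 136732))*(-77235) = (347727 - 223380)*(-77235) = 124347*(-77235) = -9603940545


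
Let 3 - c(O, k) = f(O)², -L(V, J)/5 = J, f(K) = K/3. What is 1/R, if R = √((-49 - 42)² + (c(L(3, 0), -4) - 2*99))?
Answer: √8086/8086 ≈ 0.011121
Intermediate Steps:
f(K) = K/3 (f(K) = K*(⅓) = K/3)
L(V, J) = -5*J
c(O, k) = 3 - O²/9 (c(O, k) = 3 - (O/3)² = 3 - O²/9)
R = √8086 (R = √((-49 - 42)² + ((3 - (-5*0)²/9) - 2*99)) = √((-91)² + ((3 - ⅑*0²) - 198)) = √(8281 + ((3 - ⅑*0) - 198)) = √(8281 + ((3 + 0) - 198)) = √(8281 + (3 - 198)) = √(8281 - 195) = √8086 ≈ 89.922)
1/R = 1/(√8086) = √8086/8086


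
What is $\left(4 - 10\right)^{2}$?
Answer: $36$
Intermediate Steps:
$\left(4 - 10\right)^{2} = \left(-6\right)^{2} = 36$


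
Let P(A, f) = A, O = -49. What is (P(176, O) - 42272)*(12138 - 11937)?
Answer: -8461296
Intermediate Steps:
(P(176, O) - 42272)*(12138 - 11937) = (176 - 42272)*(12138 - 11937) = -42096*201 = -8461296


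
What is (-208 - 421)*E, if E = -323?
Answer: 203167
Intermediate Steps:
(-208 - 421)*E = (-208 - 421)*(-323) = -629*(-323) = 203167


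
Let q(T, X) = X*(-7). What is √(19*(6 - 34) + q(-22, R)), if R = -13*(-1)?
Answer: I*√623 ≈ 24.96*I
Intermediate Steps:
R = 13
q(T, X) = -7*X
√(19*(6 - 34) + q(-22, R)) = √(19*(6 - 34) - 7*13) = √(19*(-28) - 91) = √(-532 - 91) = √(-623) = I*√623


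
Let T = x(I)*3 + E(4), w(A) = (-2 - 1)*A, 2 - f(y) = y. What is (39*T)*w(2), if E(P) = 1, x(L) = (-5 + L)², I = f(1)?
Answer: -11466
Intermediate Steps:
f(y) = 2 - y
I = 1 (I = 2 - 1*1 = 2 - 1 = 1)
w(A) = -3*A
T = 49 (T = (-5 + 1)²*3 + 1 = (-4)²*3 + 1 = 16*3 + 1 = 48 + 1 = 49)
(39*T)*w(2) = (39*49)*(-3*2) = 1911*(-6) = -11466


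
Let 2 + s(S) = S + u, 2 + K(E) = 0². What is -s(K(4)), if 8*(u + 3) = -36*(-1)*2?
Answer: -2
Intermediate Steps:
K(E) = -2 (K(E) = -2 + 0² = -2 + 0 = -2)
u = 6 (u = -3 + (-36*(-1)*2)/8 = -3 + (-6*(-6)*2)/8 = -3 + (36*2)/8 = -3 + (⅛)*72 = -3 + 9 = 6)
s(S) = 4 + S (s(S) = -2 + (S + 6) = -2 + (6 + S) = 4 + S)
-s(K(4)) = -(4 - 2) = -1*2 = -2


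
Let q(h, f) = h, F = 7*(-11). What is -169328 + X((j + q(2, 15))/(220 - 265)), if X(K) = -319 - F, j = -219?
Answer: -169570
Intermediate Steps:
F = -77
X(K) = -242 (X(K) = -319 - 1*(-77) = -319 + 77 = -242)
-169328 + X((j + q(2, 15))/(220 - 265)) = -169328 - 242 = -169570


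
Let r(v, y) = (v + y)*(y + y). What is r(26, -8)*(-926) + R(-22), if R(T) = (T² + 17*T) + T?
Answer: 266776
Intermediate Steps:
R(T) = T² + 18*T
r(v, y) = 2*y*(v + y) (r(v, y) = (v + y)*(2*y) = 2*y*(v + y))
r(26, -8)*(-926) + R(-22) = (2*(-8)*(26 - 8))*(-926) - 22*(18 - 22) = (2*(-8)*18)*(-926) - 22*(-4) = -288*(-926) + 88 = 266688 + 88 = 266776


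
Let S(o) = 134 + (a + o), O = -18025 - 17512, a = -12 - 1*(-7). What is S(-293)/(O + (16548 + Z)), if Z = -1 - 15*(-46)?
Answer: 41/4575 ≈ 0.0089618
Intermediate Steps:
Z = 689 (Z = -1 + 690 = 689)
a = -5 (a = -12 + 7 = -5)
O = -35537
S(o) = 129 + o (S(o) = 134 + (-5 + o) = 129 + o)
S(-293)/(O + (16548 + Z)) = (129 - 293)/(-35537 + (16548 + 689)) = -164/(-35537 + 17237) = -164/(-18300) = -164*(-1/18300) = 41/4575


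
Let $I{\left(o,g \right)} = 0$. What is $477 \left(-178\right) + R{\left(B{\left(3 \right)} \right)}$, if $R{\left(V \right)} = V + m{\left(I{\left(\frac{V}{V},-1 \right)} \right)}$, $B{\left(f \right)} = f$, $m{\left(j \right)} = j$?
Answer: $-84903$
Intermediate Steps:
$R{\left(V \right)} = V$ ($R{\left(V \right)} = V + 0 = V$)
$477 \left(-178\right) + R{\left(B{\left(3 \right)} \right)} = 477 \left(-178\right) + 3 = -84906 + 3 = -84903$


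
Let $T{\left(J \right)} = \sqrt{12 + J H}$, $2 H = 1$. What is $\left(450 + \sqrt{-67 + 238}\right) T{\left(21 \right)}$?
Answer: $\frac{9 \sqrt{10} \left(150 + \sqrt{19}\right)}{2} \approx 2196.6$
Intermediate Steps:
$H = \frac{1}{2}$ ($H = \frac{1}{2} \cdot 1 = \frac{1}{2} \approx 0.5$)
$T{\left(J \right)} = \sqrt{12 + \frac{J}{2}}$ ($T{\left(J \right)} = \sqrt{12 + J \frac{1}{2}} = \sqrt{12 + \frac{J}{2}}$)
$\left(450 + \sqrt{-67 + 238}\right) T{\left(21 \right)} = \left(450 + \sqrt{-67 + 238}\right) \frac{\sqrt{48 + 2 \cdot 21}}{2} = \left(450 + \sqrt{171}\right) \frac{\sqrt{48 + 42}}{2} = \left(450 + 3 \sqrt{19}\right) \frac{\sqrt{90}}{2} = \left(450 + 3 \sqrt{19}\right) \frac{3 \sqrt{10}}{2} = \frac{3 \sqrt{10} \left(450 + 3 \sqrt{19}\right)}{2}$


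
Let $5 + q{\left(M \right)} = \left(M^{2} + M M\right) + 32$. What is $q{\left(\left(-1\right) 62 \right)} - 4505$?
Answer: $3210$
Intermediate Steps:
$q{\left(M \right)} = 27 + 2 M^{2}$ ($q{\left(M \right)} = -5 + \left(\left(M^{2} + M M\right) + 32\right) = -5 + \left(\left(M^{2} + M^{2}\right) + 32\right) = -5 + \left(2 M^{2} + 32\right) = -5 + \left(32 + 2 M^{2}\right) = 27 + 2 M^{2}$)
$q{\left(\left(-1\right) 62 \right)} - 4505 = \left(27 + 2 \left(\left(-1\right) 62\right)^{2}\right) - 4505 = \left(27 + 2 \left(-62\right)^{2}\right) - 4505 = \left(27 + 2 \cdot 3844\right) - 4505 = \left(27 + 7688\right) - 4505 = 7715 - 4505 = 3210$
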